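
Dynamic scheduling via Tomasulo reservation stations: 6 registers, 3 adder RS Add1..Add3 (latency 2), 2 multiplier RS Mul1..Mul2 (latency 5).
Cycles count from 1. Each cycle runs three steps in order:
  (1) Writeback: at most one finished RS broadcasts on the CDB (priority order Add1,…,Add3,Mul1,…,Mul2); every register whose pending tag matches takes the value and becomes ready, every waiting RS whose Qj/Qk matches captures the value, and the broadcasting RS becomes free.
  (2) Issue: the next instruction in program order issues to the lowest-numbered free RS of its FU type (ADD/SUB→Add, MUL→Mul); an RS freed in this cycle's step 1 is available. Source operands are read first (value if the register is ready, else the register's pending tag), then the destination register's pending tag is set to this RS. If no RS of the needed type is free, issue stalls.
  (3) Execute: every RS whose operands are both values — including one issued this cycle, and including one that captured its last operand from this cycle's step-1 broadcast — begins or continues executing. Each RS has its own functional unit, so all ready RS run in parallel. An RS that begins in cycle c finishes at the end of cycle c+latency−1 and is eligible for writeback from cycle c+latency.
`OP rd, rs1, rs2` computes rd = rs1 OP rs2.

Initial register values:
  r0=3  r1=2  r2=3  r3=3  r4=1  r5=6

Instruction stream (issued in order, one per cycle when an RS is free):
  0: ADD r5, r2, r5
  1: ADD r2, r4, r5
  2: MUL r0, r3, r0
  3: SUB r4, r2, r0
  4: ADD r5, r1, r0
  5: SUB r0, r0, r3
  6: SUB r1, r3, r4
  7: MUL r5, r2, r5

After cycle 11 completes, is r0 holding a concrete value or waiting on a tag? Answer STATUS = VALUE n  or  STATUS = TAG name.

c1: issue ADD r5<-Add1 | r0:3,r1:2,r2:3,r3:3,r4:1,r5:Add1
c2: issue ADD r2<-Add2 | r0:3,r1:2,r2:Add2,r3:3,r4:1,r5:Add1
c3: CDB Add1=9; issue MUL r0<-Mul1 | r0:Mul1,r1:2,r2:Add2,r3:3,r4:1,r5:9
c4: issue SUB r4<-Add1 | r0:Mul1,r1:2,r2:Add2,r3:3,r4:Add1,r5:9
c5: CDB Add2=10; issue ADD r5<-Add2 | r0:Mul1,r1:2,r2:10,r3:3,r4:Add1,r5:Add2
c6: issue SUB r0<-Add3 | r0:Add3,r1:2,r2:10,r3:3,r4:Add1,r5:Add2
c7: stall | r0:Add3,r1:2,r2:10,r3:3,r4:Add1,r5:Add2
c8: CDB Mul1=9; stall | r0:Add3,r1:2,r2:10,r3:3,r4:Add1,r5:Add2
c9: stall | r0:Add3,r1:2,r2:10,r3:3,r4:Add1,r5:Add2
c10: CDB Add1=1; issue SUB r1<-Add1 | r0:Add3,r1:Add1,r2:10,r3:3,r4:1,r5:Add2
c11: CDB Add2=11; issue MUL r5<-Mul1 | r0:Add3,r1:Add1,r2:10,r3:3,r4:1,r5:Mul1

STATUS = TAG Add3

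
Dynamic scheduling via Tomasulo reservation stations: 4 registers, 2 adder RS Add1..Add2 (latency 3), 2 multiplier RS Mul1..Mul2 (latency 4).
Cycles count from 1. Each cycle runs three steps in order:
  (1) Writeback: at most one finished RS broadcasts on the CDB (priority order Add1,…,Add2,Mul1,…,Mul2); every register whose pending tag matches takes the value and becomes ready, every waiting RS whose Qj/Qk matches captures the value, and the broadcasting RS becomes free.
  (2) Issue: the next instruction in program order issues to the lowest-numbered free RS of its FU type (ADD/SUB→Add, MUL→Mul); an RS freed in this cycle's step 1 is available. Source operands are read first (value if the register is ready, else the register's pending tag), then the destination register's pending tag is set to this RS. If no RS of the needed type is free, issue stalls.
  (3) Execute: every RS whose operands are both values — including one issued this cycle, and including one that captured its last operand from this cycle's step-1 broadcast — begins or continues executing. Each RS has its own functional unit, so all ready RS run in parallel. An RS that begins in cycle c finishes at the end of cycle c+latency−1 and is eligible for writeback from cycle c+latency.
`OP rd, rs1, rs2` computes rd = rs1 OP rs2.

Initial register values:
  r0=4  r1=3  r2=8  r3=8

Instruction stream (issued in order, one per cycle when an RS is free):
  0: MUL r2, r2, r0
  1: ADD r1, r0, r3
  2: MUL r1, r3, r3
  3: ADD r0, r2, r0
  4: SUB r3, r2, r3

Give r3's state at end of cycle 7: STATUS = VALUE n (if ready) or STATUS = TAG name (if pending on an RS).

STATUS = TAG Add1

c1: issue MUL r2<-Mul1 | r0:4,r1:3,r2:Mul1,r3:8
c2: issue ADD r1<-Add1 | r0:4,r1:Add1,r2:Mul1,r3:8
c3: issue MUL r1<-Mul2 | r0:4,r1:Mul2,r2:Mul1,r3:8
c4: issue ADD r0<-Add2 | r0:Add2,r1:Mul2,r2:Mul1,r3:8
c5: CDB Add1=12; issue SUB r3<-Add1 | r0:Add2,r1:Mul2,r2:Mul1,r3:Add1
c6: CDB Mul1=32 | r0:Add2,r1:Mul2,r2:32,r3:Add1
c7: CDB Mul2=64 | r0:Add2,r1:64,r2:32,r3:Add1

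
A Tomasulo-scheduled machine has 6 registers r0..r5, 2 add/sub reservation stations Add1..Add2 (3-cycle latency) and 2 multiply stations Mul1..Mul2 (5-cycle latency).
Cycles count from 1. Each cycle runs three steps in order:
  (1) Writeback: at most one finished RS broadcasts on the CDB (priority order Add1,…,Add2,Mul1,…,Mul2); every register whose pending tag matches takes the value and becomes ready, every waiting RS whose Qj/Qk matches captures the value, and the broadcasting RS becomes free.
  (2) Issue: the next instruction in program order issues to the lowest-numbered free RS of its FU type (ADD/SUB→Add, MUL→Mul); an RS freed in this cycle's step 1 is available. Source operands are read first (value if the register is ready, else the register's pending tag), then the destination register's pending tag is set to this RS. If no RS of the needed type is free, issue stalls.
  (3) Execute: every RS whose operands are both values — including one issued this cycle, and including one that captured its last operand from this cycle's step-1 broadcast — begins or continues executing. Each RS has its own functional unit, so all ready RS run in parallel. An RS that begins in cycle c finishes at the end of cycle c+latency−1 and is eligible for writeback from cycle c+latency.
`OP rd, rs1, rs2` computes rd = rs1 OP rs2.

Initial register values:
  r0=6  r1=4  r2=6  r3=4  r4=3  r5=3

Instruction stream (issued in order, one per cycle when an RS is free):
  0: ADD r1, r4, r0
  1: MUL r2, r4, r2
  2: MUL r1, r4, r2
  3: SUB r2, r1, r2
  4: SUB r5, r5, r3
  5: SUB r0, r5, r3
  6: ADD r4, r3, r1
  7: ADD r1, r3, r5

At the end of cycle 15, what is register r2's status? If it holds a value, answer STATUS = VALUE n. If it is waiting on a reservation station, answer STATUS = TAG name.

STATUS = VALUE 36

  c1: issue ADD r1<-Add1  regs: r0:6,r1:Add1,r2:6,r3:4,r4:3,r5:3
  c2: issue MUL r2<-Mul1  regs: r0:6,r1:Add1,r2:Mul1,r3:4,r4:3,r5:3
  c3: issue MUL r1<-Mul2  regs: r0:6,r1:Mul2,r2:Mul1,r3:4,r4:3,r5:3
  c4: CDB Add1=9; issue SUB r2<-Add1  regs: r0:6,r1:Mul2,r2:Add1,r3:4,r4:3,r5:3
  c5: issue SUB r5<-Add2  regs: r0:6,r1:Mul2,r2:Add1,r3:4,r4:3,r5:Add2
  c6: stall  regs: r0:6,r1:Mul2,r2:Add1,r3:4,r4:3,r5:Add2
  c7: CDB Mul1=18; stall  regs: r0:6,r1:Mul2,r2:Add1,r3:4,r4:3,r5:Add2
  c8: CDB Add2=-1; issue SUB r0<-Add2  regs: r0:Add2,r1:Mul2,r2:Add1,r3:4,r4:3,r5:-1
  c9: stall  regs: r0:Add2,r1:Mul2,r2:Add1,r3:4,r4:3,r5:-1
  c10: stall  regs: r0:Add2,r1:Mul2,r2:Add1,r3:4,r4:3,r5:-1
  c11: CDB Add2=-5; issue ADD r4<-Add2  regs: r0:-5,r1:Mul2,r2:Add1,r3:4,r4:Add2,r5:-1
  c12: CDB Mul2=54; stall  regs: r0:-5,r1:54,r2:Add1,r3:4,r4:Add2,r5:-1
  c13: stall  regs: r0:-5,r1:54,r2:Add1,r3:4,r4:Add2,r5:-1
  c14: stall  regs: r0:-5,r1:54,r2:Add1,r3:4,r4:Add2,r5:-1
  c15: CDB Add1=36; issue ADD r1<-Add1  regs: r0:-5,r1:Add1,r2:36,r3:4,r4:Add2,r5:-1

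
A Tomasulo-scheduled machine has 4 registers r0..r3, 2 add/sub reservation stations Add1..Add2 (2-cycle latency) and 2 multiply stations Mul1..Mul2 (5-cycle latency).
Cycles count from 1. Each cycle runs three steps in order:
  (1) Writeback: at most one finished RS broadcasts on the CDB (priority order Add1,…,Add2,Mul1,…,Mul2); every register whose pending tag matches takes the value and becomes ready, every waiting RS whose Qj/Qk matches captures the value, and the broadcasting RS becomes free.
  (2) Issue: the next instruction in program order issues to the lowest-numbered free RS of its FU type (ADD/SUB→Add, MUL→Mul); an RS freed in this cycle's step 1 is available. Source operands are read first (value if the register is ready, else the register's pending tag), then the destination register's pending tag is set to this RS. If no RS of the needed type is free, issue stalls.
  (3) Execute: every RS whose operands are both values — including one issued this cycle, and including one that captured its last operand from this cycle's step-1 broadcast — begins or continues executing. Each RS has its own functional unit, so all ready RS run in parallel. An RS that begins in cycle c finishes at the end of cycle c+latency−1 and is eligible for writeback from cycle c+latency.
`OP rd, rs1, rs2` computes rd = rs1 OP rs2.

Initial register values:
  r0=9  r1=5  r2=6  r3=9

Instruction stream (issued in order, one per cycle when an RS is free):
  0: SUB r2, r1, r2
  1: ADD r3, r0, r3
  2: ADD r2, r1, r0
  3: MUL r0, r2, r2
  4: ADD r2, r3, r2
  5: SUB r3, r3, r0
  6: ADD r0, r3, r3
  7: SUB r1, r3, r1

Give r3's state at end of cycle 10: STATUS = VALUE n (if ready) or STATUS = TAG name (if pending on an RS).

c1: issue SUB r2<-Add1 | r0:9,r1:5,r2:Add1,r3:9
c2: issue ADD r3<-Add2 | r0:9,r1:5,r2:Add1,r3:Add2
c3: CDB Add1=-1; issue ADD r2<-Add1 | r0:9,r1:5,r2:Add1,r3:Add2
c4: CDB Add2=18; issue MUL r0<-Mul1 | r0:Mul1,r1:5,r2:Add1,r3:18
c5: CDB Add1=14; issue ADD r2<-Add1 | r0:Mul1,r1:5,r2:Add1,r3:18
c6: issue SUB r3<-Add2 | r0:Mul1,r1:5,r2:Add1,r3:Add2
c7: CDB Add1=32; issue ADD r0<-Add1 | r0:Add1,r1:5,r2:32,r3:Add2
c8: stall | r0:Add1,r1:5,r2:32,r3:Add2
c9: stall | r0:Add1,r1:5,r2:32,r3:Add2
c10: CDB Mul1=196; stall | r0:Add1,r1:5,r2:32,r3:Add2

STATUS = TAG Add2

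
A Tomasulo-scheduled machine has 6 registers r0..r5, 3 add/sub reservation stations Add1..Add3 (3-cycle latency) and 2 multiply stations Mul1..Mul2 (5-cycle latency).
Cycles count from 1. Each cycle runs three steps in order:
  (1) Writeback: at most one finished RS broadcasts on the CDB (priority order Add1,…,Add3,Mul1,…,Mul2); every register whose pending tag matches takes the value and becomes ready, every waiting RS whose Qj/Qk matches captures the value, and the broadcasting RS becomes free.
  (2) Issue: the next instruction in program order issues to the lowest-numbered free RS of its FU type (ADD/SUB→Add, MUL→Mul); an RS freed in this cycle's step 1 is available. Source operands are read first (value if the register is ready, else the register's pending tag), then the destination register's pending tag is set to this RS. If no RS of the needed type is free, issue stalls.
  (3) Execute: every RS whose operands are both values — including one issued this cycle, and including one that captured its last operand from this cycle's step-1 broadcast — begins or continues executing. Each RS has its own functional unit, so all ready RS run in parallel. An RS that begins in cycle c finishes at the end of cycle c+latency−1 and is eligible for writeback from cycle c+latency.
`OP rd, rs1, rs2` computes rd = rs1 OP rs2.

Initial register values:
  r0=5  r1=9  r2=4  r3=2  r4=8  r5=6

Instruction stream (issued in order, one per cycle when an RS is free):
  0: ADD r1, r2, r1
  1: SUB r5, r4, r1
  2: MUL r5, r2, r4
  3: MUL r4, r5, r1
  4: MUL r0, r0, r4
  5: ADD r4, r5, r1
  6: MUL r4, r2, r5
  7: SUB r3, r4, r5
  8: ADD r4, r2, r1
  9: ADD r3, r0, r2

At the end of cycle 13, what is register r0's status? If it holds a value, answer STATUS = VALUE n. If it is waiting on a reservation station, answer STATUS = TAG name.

cycle 1: issue ADD r1<-Add1 // r0:5,r1:Add1,r2:4,r3:2,r4:8,r5:6
cycle 2: issue SUB r5<-Add2 // r0:5,r1:Add1,r2:4,r3:2,r4:8,r5:Add2
cycle 3: issue MUL r5<-Mul1 // r0:5,r1:Add1,r2:4,r3:2,r4:8,r5:Mul1
cycle 4: CDB Add1=13; issue MUL r4<-Mul2 // r0:5,r1:13,r2:4,r3:2,r4:Mul2,r5:Mul1
cycle 5: stall // r0:5,r1:13,r2:4,r3:2,r4:Mul2,r5:Mul1
cycle 6: stall // r0:5,r1:13,r2:4,r3:2,r4:Mul2,r5:Mul1
cycle 7: CDB Add2=-5; stall // r0:5,r1:13,r2:4,r3:2,r4:Mul2,r5:Mul1
cycle 8: CDB Mul1=32; issue MUL r0<-Mul1 // r0:Mul1,r1:13,r2:4,r3:2,r4:Mul2,r5:32
cycle 9: issue ADD r4<-Add1 // r0:Mul1,r1:13,r2:4,r3:2,r4:Add1,r5:32
cycle 10: stall // r0:Mul1,r1:13,r2:4,r3:2,r4:Add1,r5:32
cycle 11: stall // r0:Mul1,r1:13,r2:4,r3:2,r4:Add1,r5:32
cycle 12: CDB Add1=45; stall // r0:Mul1,r1:13,r2:4,r3:2,r4:45,r5:32
cycle 13: CDB Mul2=416; issue MUL r4<-Mul2 // r0:Mul1,r1:13,r2:4,r3:2,r4:Mul2,r5:32

STATUS = TAG Mul1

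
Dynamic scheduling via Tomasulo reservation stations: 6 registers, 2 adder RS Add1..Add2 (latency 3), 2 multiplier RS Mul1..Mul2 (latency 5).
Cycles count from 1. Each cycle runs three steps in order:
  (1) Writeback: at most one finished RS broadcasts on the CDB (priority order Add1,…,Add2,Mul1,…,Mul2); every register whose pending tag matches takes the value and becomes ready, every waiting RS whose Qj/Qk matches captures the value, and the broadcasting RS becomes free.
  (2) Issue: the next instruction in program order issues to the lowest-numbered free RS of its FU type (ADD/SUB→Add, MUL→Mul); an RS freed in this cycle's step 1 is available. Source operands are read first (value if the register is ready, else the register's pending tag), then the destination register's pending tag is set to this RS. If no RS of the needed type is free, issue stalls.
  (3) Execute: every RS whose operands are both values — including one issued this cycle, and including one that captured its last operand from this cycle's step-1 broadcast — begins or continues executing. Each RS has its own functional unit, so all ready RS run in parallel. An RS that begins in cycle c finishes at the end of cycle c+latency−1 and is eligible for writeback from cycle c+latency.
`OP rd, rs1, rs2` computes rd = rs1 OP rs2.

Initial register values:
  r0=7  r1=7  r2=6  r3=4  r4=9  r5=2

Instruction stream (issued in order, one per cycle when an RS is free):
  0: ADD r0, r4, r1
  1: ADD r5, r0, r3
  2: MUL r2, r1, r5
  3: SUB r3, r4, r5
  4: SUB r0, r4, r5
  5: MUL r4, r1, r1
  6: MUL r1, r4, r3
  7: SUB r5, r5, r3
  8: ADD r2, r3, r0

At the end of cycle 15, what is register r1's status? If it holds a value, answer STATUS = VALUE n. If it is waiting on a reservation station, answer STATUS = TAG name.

STATUS = TAG Mul1

cycle 1: issue ADD r0<-Add1 // r0:Add1,r1:7,r2:6,r3:4,r4:9,r5:2
cycle 2: issue ADD r5<-Add2 // r0:Add1,r1:7,r2:6,r3:4,r4:9,r5:Add2
cycle 3: issue MUL r2<-Mul1 // r0:Add1,r1:7,r2:Mul1,r3:4,r4:9,r5:Add2
cycle 4: CDB Add1=16; issue SUB r3<-Add1 // r0:16,r1:7,r2:Mul1,r3:Add1,r4:9,r5:Add2
cycle 5: stall // r0:16,r1:7,r2:Mul1,r3:Add1,r4:9,r5:Add2
cycle 6: stall // r0:16,r1:7,r2:Mul1,r3:Add1,r4:9,r5:Add2
cycle 7: CDB Add2=20; issue SUB r0<-Add2 // r0:Add2,r1:7,r2:Mul1,r3:Add1,r4:9,r5:20
cycle 8: issue MUL r4<-Mul2 // r0:Add2,r1:7,r2:Mul1,r3:Add1,r4:Mul2,r5:20
cycle 9: stall // r0:Add2,r1:7,r2:Mul1,r3:Add1,r4:Mul2,r5:20
cycle 10: CDB Add1=-11; stall // r0:Add2,r1:7,r2:Mul1,r3:-11,r4:Mul2,r5:20
cycle 11: CDB Add2=-11; stall // r0:-11,r1:7,r2:Mul1,r3:-11,r4:Mul2,r5:20
cycle 12: CDB Mul1=140; issue MUL r1<-Mul1 // r0:-11,r1:Mul1,r2:140,r3:-11,r4:Mul2,r5:20
cycle 13: CDB Mul2=49; issue SUB r5<-Add1 // r0:-11,r1:Mul1,r2:140,r3:-11,r4:49,r5:Add1
cycle 14: issue ADD r2<-Add2 // r0:-11,r1:Mul1,r2:Add2,r3:-11,r4:49,r5:Add1
cycle 15: - // r0:-11,r1:Mul1,r2:Add2,r3:-11,r4:49,r5:Add1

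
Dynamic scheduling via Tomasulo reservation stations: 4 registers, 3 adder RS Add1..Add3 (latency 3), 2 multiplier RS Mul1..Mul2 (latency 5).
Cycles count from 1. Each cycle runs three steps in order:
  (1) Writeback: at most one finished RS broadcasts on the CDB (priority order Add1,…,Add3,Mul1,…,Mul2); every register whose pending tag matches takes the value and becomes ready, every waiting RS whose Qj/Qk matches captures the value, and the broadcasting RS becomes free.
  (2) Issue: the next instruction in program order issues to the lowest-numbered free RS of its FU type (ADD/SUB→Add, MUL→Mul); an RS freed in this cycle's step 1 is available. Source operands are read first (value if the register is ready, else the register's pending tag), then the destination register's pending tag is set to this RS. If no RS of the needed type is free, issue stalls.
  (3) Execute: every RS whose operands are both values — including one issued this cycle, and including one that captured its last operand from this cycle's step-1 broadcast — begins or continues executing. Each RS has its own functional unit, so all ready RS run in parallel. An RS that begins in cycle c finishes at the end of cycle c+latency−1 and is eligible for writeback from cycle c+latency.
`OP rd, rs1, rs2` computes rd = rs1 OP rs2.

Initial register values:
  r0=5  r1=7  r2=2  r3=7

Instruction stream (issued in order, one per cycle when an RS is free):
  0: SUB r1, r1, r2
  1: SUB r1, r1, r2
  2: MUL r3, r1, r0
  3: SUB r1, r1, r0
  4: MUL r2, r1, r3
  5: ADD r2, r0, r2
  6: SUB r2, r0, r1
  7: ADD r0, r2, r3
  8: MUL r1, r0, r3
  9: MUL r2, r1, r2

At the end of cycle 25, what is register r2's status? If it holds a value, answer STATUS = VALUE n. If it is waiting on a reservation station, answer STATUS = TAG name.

STATUS = TAG Mul2

cycle 1: issue SUB r1<-Add1 // r0:5,r1:Add1,r2:2,r3:7
cycle 2: issue SUB r1<-Add2 // r0:5,r1:Add2,r2:2,r3:7
cycle 3: issue MUL r3<-Mul1 // r0:5,r1:Add2,r2:2,r3:Mul1
cycle 4: CDB Add1=5; issue SUB r1<-Add1 // r0:5,r1:Add1,r2:2,r3:Mul1
cycle 5: issue MUL r2<-Mul2 // r0:5,r1:Add1,r2:Mul2,r3:Mul1
cycle 6: issue ADD r2<-Add3 // r0:5,r1:Add1,r2:Add3,r3:Mul1
cycle 7: CDB Add2=3; issue SUB r2<-Add2 // r0:5,r1:Add1,r2:Add2,r3:Mul1
cycle 8: stall // r0:5,r1:Add1,r2:Add2,r3:Mul1
cycle 9: stall // r0:5,r1:Add1,r2:Add2,r3:Mul1
cycle 10: CDB Add1=-2; issue ADD r0<-Add1 // r0:Add1,r1:-2,r2:Add2,r3:Mul1
cycle 11: stall // r0:Add1,r1:-2,r2:Add2,r3:Mul1
cycle 12: CDB Mul1=15; issue MUL r1<-Mul1 // r0:Add1,r1:Mul1,r2:Add2,r3:15
cycle 13: CDB Add2=7; stall // r0:Add1,r1:Mul1,r2:7,r3:15
cycle 14: stall // r0:Add1,r1:Mul1,r2:7,r3:15
cycle 15: stall // r0:Add1,r1:Mul1,r2:7,r3:15
cycle 16: CDB Add1=22; stall // r0:22,r1:Mul1,r2:7,r3:15
cycle 17: CDB Mul2=-30; issue MUL r2<-Mul2 // r0:22,r1:Mul1,r2:Mul2,r3:15
cycle 18: - // r0:22,r1:Mul1,r2:Mul2,r3:15
cycle 19: - // r0:22,r1:Mul1,r2:Mul2,r3:15
cycle 20: CDB Add3=-25 // r0:22,r1:Mul1,r2:Mul2,r3:15
cycle 21: CDB Mul1=330 // r0:22,r1:330,r2:Mul2,r3:15
cycle 22: - // r0:22,r1:330,r2:Mul2,r3:15
cycle 23: - // r0:22,r1:330,r2:Mul2,r3:15
cycle 24: - // r0:22,r1:330,r2:Mul2,r3:15
cycle 25: - // r0:22,r1:330,r2:Mul2,r3:15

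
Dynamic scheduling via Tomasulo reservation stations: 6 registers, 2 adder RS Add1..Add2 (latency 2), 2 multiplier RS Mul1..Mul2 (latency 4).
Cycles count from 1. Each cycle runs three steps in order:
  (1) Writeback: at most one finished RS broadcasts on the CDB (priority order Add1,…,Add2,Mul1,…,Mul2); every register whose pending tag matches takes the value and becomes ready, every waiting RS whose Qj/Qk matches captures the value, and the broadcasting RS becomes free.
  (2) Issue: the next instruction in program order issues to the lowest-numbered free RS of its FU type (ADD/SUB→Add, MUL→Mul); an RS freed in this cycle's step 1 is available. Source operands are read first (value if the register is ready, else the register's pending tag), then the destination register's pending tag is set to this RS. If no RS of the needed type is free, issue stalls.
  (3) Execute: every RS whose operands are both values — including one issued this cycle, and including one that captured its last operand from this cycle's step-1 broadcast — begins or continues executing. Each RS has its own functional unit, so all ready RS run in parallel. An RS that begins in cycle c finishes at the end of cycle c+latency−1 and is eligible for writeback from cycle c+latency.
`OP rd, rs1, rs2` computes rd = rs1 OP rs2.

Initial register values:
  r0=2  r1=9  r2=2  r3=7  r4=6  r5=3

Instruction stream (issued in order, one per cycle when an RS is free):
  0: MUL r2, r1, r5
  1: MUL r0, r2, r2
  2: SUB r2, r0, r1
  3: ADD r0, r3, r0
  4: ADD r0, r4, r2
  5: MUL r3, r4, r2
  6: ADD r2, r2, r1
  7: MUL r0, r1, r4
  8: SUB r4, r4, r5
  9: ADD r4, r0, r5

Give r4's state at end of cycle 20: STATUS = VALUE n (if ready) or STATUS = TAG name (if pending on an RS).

STATUS = VALUE 57

cycle 1: issue MUL r2<-Mul1 // r0:2,r1:9,r2:Mul1,r3:7,r4:6,r5:3
cycle 2: issue MUL r0<-Mul2 // r0:Mul2,r1:9,r2:Mul1,r3:7,r4:6,r5:3
cycle 3: issue SUB r2<-Add1 // r0:Mul2,r1:9,r2:Add1,r3:7,r4:6,r5:3
cycle 4: issue ADD r0<-Add2 // r0:Add2,r1:9,r2:Add1,r3:7,r4:6,r5:3
cycle 5: CDB Mul1=27; stall // r0:Add2,r1:9,r2:Add1,r3:7,r4:6,r5:3
cycle 6: stall // r0:Add2,r1:9,r2:Add1,r3:7,r4:6,r5:3
cycle 7: stall // r0:Add2,r1:9,r2:Add1,r3:7,r4:6,r5:3
cycle 8: stall // r0:Add2,r1:9,r2:Add1,r3:7,r4:6,r5:3
cycle 9: CDB Mul2=729; stall // r0:Add2,r1:9,r2:Add1,r3:7,r4:6,r5:3
cycle 10: stall // r0:Add2,r1:9,r2:Add1,r3:7,r4:6,r5:3
cycle 11: CDB Add1=720; issue ADD r0<-Add1 // r0:Add1,r1:9,r2:720,r3:7,r4:6,r5:3
cycle 12: CDB Add2=736; issue MUL r3<-Mul1 // r0:Add1,r1:9,r2:720,r3:Mul1,r4:6,r5:3
cycle 13: CDB Add1=726; issue ADD r2<-Add1 // r0:726,r1:9,r2:Add1,r3:Mul1,r4:6,r5:3
cycle 14: issue MUL r0<-Mul2 // r0:Mul2,r1:9,r2:Add1,r3:Mul1,r4:6,r5:3
cycle 15: CDB Add1=729; issue SUB r4<-Add1 // r0:Mul2,r1:9,r2:729,r3:Mul1,r4:Add1,r5:3
cycle 16: CDB Mul1=4320; issue ADD r4<-Add2 // r0:Mul2,r1:9,r2:729,r3:4320,r4:Add2,r5:3
cycle 17: CDB Add1=3 // r0:Mul2,r1:9,r2:729,r3:4320,r4:Add2,r5:3
cycle 18: CDB Mul2=54 // r0:54,r1:9,r2:729,r3:4320,r4:Add2,r5:3
cycle 19: - // r0:54,r1:9,r2:729,r3:4320,r4:Add2,r5:3
cycle 20: CDB Add2=57 // r0:54,r1:9,r2:729,r3:4320,r4:57,r5:3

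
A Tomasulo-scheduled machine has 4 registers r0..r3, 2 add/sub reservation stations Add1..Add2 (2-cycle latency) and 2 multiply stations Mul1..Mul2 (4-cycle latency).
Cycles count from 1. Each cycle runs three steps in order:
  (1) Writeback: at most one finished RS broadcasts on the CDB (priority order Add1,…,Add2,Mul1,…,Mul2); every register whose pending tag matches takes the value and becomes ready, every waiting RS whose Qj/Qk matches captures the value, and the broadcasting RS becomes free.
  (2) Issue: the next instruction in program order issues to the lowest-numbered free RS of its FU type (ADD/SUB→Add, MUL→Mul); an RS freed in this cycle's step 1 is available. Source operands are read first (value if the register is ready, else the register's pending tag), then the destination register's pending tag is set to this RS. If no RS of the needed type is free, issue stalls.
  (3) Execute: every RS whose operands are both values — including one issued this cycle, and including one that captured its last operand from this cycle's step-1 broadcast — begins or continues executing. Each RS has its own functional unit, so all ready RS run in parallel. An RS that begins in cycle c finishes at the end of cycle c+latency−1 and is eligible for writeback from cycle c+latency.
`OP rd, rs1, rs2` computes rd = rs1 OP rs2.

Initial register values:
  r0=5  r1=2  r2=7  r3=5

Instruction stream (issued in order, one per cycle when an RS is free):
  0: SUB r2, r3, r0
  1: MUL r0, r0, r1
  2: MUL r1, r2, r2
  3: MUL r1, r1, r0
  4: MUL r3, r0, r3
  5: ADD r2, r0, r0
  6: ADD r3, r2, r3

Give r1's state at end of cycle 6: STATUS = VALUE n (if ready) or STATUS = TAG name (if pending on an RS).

STATUS = TAG Mul1

cycle 1: issue SUB r2<-Add1 // r0:5,r1:2,r2:Add1,r3:5
cycle 2: issue MUL r0<-Mul1 // r0:Mul1,r1:2,r2:Add1,r3:5
cycle 3: CDB Add1=0; issue MUL r1<-Mul2 // r0:Mul1,r1:Mul2,r2:0,r3:5
cycle 4: stall // r0:Mul1,r1:Mul2,r2:0,r3:5
cycle 5: stall // r0:Mul1,r1:Mul2,r2:0,r3:5
cycle 6: CDB Mul1=10; issue MUL r1<-Mul1 // r0:10,r1:Mul1,r2:0,r3:5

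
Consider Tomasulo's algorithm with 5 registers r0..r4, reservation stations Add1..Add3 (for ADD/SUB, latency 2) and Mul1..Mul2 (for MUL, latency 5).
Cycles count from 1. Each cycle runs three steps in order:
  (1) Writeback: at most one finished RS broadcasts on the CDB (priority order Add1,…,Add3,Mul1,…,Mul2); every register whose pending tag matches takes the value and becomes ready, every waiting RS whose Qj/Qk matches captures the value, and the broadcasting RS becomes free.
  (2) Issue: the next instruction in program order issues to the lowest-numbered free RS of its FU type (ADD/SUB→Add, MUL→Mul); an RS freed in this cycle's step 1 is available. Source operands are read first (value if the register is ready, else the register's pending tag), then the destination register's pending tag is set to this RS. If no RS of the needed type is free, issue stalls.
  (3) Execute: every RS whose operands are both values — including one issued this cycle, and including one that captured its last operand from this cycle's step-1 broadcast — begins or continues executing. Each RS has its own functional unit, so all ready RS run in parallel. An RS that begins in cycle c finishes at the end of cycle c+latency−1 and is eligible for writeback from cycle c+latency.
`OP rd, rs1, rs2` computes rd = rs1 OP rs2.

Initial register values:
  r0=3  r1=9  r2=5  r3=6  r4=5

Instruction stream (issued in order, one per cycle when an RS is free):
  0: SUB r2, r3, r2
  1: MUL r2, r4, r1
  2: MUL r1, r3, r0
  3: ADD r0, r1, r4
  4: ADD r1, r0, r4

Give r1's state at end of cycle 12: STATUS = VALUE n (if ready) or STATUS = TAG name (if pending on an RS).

STATUS = VALUE 28

cycle 1: issue SUB r2<-Add1 // r0:3,r1:9,r2:Add1,r3:6,r4:5
cycle 2: issue MUL r2<-Mul1 // r0:3,r1:9,r2:Mul1,r3:6,r4:5
cycle 3: CDB Add1=1; issue MUL r1<-Mul2 // r0:3,r1:Mul2,r2:Mul1,r3:6,r4:5
cycle 4: issue ADD r0<-Add1 // r0:Add1,r1:Mul2,r2:Mul1,r3:6,r4:5
cycle 5: issue ADD r1<-Add2 // r0:Add1,r1:Add2,r2:Mul1,r3:6,r4:5
cycle 6: - // r0:Add1,r1:Add2,r2:Mul1,r3:6,r4:5
cycle 7: CDB Mul1=45 // r0:Add1,r1:Add2,r2:45,r3:6,r4:5
cycle 8: CDB Mul2=18 // r0:Add1,r1:Add2,r2:45,r3:6,r4:5
cycle 9: - // r0:Add1,r1:Add2,r2:45,r3:6,r4:5
cycle 10: CDB Add1=23 // r0:23,r1:Add2,r2:45,r3:6,r4:5
cycle 11: - // r0:23,r1:Add2,r2:45,r3:6,r4:5
cycle 12: CDB Add2=28 // r0:23,r1:28,r2:45,r3:6,r4:5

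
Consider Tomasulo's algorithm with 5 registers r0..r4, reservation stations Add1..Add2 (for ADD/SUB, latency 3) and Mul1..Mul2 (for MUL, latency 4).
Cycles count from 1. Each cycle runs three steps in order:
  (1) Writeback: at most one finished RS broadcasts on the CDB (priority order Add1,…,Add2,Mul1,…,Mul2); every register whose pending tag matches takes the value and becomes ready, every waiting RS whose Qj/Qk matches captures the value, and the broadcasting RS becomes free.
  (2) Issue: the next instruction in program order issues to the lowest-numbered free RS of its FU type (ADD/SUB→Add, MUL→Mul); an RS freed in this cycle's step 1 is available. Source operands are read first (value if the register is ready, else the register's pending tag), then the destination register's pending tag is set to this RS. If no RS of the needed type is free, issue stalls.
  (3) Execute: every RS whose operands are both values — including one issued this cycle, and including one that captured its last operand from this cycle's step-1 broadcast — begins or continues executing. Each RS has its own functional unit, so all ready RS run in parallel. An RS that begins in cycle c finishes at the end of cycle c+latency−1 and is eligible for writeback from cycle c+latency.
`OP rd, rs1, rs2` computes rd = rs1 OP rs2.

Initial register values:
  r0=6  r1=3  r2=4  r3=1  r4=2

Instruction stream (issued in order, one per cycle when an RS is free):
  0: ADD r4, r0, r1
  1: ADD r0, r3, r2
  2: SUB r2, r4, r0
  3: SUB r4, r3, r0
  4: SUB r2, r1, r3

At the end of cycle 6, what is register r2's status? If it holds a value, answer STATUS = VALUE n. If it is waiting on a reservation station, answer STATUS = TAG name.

c1: issue ADD r4<-Add1 | r0:6,r1:3,r2:4,r3:1,r4:Add1
c2: issue ADD r0<-Add2 | r0:Add2,r1:3,r2:4,r3:1,r4:Add1
c3: stall | r0:Add2,r1:3,r2:4,r3:1,r4:Add1
c4: CDB Add1=9; issue SUB r2<-Add1 | r0:Add2,r1:3,r2:Add1,r3:1,r4:9
c5: CDB Add2=5; issue SUB r4<-Add2 | r0:5,r1:3,r2:Add1,r3:1,r4:Add2
c6: stall | r0:5,r1:3,r2:Add1,r3:1,r4:Add2

STATUS = TAG Add1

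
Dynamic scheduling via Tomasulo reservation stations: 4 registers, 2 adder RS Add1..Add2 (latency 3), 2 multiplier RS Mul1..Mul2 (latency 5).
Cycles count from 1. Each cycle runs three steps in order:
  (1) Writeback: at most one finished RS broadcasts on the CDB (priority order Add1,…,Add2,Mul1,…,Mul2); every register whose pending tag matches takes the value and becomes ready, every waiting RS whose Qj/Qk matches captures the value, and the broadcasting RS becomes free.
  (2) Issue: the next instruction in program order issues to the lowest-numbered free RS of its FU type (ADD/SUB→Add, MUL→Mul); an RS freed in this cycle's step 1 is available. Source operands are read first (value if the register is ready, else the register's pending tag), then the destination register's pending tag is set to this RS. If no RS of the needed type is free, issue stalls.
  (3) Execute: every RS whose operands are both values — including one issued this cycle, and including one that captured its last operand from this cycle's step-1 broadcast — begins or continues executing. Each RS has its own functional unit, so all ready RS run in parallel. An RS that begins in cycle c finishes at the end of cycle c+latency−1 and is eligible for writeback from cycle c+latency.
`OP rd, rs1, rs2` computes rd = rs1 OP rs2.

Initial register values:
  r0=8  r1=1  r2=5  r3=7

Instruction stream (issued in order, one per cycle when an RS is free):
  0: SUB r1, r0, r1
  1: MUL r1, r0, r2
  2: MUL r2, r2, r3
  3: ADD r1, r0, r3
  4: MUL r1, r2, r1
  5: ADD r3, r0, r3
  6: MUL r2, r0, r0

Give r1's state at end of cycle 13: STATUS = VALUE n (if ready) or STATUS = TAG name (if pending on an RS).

STATUS = TAG Mul1

cycle 1: issue SUB r1<-Add1 // r0:8,r1:Add1,r2:5,r3:7
cycle 2: issue MUL r1<-Mul1 // r0:8,r1:Mul1,r2:5,r3:7
cycle 3: issue MUL r2<-Mul2 // r0:8,r1:Mul1,r2:Mul2,r3:7
cycle 4: CDB Add1=7; issue ADD r1<-Add1 // r0:8,r1:Add1,r2:Mul2,r3:7
cycle 5: stall // r0:8,r1:Add1,r2:Mul2,r3:7
cycle 6: stall // r0:8,r1:Add1,r2:Mul2,r3:7
cycle 7: CDB Add1=15; stall // r0:8,r1:15,r2:Mul2,r3:7
cycle 8: CDB Mul1=40; issue MUL r1<-Mul1 // r0:8,r1:Mul1,r2:Mul2,r3:7
cycle 9: CDB Mul2=35; issue ADD r3<-Add1 // r0:8,r1:Mul1,r2:35,r3:Add1
cycle 10: issue MUL r2<-Mul2 // r0:8,r1:Mul1,r2:Mul2,r3:Add1
cycle 11: - // r0:8,r1:Mul1,r2:Mul2,r3:Add1
cycle 12: CDB Add1=15 // r0:8,r1:Mul1,r2:Mul2,r3:15
cycle 13: - // r0:8,r1:Mul1,r2:Mul2,r3:15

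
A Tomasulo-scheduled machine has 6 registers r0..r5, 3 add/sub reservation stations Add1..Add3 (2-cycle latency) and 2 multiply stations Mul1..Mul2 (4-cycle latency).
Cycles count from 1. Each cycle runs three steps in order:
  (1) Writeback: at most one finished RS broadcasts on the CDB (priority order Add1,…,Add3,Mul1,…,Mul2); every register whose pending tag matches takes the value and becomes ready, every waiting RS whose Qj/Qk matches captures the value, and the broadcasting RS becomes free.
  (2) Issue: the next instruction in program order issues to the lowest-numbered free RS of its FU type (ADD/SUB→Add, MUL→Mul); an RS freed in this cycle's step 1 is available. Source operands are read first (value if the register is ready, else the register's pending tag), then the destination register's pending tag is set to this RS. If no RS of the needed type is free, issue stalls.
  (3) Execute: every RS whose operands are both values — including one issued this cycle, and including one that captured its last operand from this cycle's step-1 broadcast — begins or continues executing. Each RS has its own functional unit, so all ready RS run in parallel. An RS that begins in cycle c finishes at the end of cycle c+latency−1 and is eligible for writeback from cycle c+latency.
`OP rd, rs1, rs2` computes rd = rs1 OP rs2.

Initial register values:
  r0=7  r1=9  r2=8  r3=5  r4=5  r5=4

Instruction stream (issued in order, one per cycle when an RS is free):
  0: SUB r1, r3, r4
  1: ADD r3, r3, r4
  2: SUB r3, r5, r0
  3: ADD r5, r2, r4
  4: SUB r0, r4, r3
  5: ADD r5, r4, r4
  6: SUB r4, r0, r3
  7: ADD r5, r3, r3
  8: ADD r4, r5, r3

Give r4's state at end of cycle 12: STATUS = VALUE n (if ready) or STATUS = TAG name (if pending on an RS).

cycle 1: issue SUB r1<-Add1 // r0:7,r1:Add1,r2:8,r3:5,r4:5,r5:4
cycle 2: issue ADD r3<-Add2 // r0:7,r1:Add1,r2:8,r3:Add2,r4:5,r5:4
cycle 3: CDB Add1=0; issue SUB r3<-Add1 // r0:7,r1:0,r2:8,r3:Add1,r4:5,r5:4
cycle 4: CDB Add2=10; issue ADD r5<-Add2 // r0:7,r1:0,r2:8,r3:Add1,r4:5,r5:Add2
cycle 5: CDB Add1=-3; issue SUB r0<-Add1 // r0:Add1,r1:0,r2:8,r3:-3,r4:5,r5:Add2
cycle 6: CDB Add2=13; issue ADD r5<-Add2 // r0:Add1,r1:0,r2:8,r3:-3,r4:5,r5:Add2
cycle 7: CDB Add1=8; issue SUB r4<-Add1 // r0:8,r1:0,r2:8,r3:-3,r4:Add1,r5:Add2
cycle 8: CDB Add2=10; issue ADD r5<-Add2 // r0:8,r1:0,r2:8,r3:-3,r4:Add1,r5:Add2
cycle 9: CDB Add1=11; issue ADD r4<-Add1 // r0:8,r1:0,r2:8,r3:-3,r4:Add1,r5:Add2
cycle 10: CDB Add2=-6 // r0:8,r1:0,r2:8,r3:-3,r4:Add1,r5:-6
cycle 11: - // r0:8,r1:0,r2:8,r3:-3,r4:Add1,r5:-6
cycle 12: CDB Add1=-9 // r0:8,r1:0,r2:8,r3:-3,r4:-9,r5:-6

STATUS = VALUE -9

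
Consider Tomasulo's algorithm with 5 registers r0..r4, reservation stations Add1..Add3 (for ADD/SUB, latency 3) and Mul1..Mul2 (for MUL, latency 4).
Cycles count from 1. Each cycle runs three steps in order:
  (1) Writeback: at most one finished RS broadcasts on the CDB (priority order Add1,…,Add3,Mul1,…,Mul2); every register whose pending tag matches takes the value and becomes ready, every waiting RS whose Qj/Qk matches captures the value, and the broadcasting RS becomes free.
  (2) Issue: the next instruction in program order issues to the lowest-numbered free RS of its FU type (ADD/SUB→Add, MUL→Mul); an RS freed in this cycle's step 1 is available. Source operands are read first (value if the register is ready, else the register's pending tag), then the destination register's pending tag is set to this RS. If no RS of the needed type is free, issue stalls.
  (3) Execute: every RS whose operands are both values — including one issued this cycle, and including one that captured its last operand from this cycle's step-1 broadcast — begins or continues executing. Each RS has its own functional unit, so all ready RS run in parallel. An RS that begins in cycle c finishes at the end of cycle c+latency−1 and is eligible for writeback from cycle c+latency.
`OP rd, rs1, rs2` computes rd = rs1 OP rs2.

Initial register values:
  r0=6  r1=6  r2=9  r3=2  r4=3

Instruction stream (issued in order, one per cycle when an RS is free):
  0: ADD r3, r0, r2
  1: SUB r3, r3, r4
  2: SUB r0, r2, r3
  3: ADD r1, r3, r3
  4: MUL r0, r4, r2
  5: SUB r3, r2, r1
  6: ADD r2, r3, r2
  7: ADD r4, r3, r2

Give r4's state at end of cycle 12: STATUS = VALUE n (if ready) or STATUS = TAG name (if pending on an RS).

cycle 1: issue ADD r3<-Add1 // r0:6,r1:6,r2:9,r3:Add1,r4:3
cycle 2: issue SUB r3<-Add2 // r0:6,r1:6,r2:9,r3:Add2,r4:3
cycle 3: issue SUB r0<-Add3 // r0:Add3,r1:6,r2:9,r3:Add2,r4:3
cycle 4: CDB Add1=15; issue ADD r1<-Add1 // r0:Add3,r1:Add1,r2:9,r3:Add2,r4:3
cycle 5: issue MUL r0<-Mul1 // r0:Mul1,r1:Add1,r2:9,r3:Add2,r4:3
cycle 6: stall // r0:Mul1,r1:Add1,r2:9,r3:Add2,r4:3
cycle 7: CDB Add2=12; issue SUB r3<-Add2 // r0:Mul1,r1:Add1,r2:9,r3:Add2,r4:3
cycle 8: stall // r0:Mul1,r1:Add1,r2:9,r3:Add2,r4:3
cycle 9: CDB Mul1=27; stall // r0:27,r1:Add1,r2:9,r3:Add2,r4:3
cycle 10: CDB Add1=24; issue ADD r2<-Add1 // r0:27,r1:24,r2:Add1,r3:Add2,r4:3
cycle 11: CDB Add3=-3; issue ADD r4<-Add3 // r0:27,r1:24,r2:Add1,r3:Add2,r4:Add3
cycle 12: - // r0:27,r1:24,r2:Add1,r3:Add2,r4:Add3

STATUS = TAG Add3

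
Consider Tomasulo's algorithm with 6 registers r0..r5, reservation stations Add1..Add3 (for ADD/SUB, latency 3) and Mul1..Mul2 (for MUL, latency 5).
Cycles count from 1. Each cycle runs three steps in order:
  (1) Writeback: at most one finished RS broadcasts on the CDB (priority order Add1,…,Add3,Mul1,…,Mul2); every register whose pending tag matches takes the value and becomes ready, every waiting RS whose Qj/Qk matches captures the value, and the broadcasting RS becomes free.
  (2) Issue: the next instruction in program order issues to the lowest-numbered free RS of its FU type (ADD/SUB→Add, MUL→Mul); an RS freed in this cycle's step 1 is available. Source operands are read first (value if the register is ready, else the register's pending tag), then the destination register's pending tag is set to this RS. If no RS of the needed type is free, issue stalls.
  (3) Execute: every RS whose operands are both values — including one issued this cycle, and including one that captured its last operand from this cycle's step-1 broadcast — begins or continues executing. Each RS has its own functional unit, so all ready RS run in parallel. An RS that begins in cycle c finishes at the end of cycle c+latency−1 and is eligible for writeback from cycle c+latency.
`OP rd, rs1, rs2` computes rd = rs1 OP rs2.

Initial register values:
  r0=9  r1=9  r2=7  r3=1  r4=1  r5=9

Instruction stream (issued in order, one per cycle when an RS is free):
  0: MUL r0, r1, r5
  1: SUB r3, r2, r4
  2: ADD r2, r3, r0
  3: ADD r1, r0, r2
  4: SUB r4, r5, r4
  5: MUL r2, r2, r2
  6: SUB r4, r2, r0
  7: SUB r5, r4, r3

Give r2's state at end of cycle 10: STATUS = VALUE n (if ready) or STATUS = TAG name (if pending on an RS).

c1: issue MUL r0<-Mul1 | r0:Mul1,r1:9,r2:7,r3:1,r4:1,r5:9
c2: issue SUB r3<-Add1 | r0:Mul1,r1:9,r2:7,r3:Add1,r4:1,r5:9
c3: issue ADD r2<-Add2 | r0:Mul1,r1:9,r2:Add2,r3:Add1,r4:1,r5:9
c4: issue ADD r1<-Add3 | r0:Mul1,r1:Add3,r2:Add2,r3:Add1,r4:1,r5:9
c5: CDB Add1=6; issue SUB r4<-Add1 | r0:Mul1,r1:Add3,r2:Add2,r3:6,r4:Add1,r5:9
c6: CDB Mul1=81; issue MUL r2<-Mul1 | r0:81,r1:Add3,r2:Mul1,r3:6,r4:Add1,r5:9
c7: stall | r0:81,r1:Add3,r2:Mul1,r3:6,r4:Add1,r5:9
c8: CDB Add1=8; issue SUB r4<-Add1 | r0:81,r1:Add3,r2:Mul1,r3:6,r4:Add1,r5:9
c9: CDB Add2=87; issue SUB r5<-Add2 | r0:81,r1:Add3,r2:Mul1,r3:6,r4:Add1,r5:Add2
c10: - | r0:81,r1:Add3,r2:Mul1,r3:6,r4:Add1,r5:Add2

STATUS = TAG Mul1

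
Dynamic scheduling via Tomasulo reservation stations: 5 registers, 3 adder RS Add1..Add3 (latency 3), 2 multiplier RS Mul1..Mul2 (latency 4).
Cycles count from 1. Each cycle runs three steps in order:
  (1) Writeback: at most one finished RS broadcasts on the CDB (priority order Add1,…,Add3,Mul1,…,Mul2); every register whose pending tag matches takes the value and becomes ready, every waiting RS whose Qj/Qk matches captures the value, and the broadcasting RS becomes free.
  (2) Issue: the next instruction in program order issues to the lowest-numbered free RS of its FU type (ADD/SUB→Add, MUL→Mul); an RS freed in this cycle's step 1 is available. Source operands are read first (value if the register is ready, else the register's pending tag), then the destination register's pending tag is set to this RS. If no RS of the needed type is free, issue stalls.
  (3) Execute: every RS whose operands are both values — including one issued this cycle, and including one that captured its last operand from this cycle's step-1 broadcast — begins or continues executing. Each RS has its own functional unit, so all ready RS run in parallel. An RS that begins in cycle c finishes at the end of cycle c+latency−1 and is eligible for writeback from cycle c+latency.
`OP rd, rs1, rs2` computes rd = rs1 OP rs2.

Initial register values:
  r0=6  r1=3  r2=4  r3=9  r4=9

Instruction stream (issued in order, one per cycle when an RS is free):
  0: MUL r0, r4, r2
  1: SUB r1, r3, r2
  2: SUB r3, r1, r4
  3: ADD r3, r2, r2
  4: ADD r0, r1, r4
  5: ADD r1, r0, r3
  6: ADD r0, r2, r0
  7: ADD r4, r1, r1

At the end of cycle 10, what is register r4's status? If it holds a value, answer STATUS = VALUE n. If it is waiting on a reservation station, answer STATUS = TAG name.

STATUS = TAG Add2

cycle 1: issue MUL r0<-Mul1 // r0:Mul1,r1:3,r2:4,r3:9,r4:9
cycle 2: issue SUB r1<-Add1 // r0:Mul1,r1:Add1,r2:4,r3:9,r4:9
cycle 3: issue SUB r3<-Add2 // r0:Mul1,r1:Add1,r2:4,r3:Add2,r4:9
cycle 4: issue ADD r3<-Add3 // r0:Mul1,r1:Add1,r2:4,r3:Add3,r4:9
cycle 5: CDB Add1=5; issue ADD r0<-Add1 // r0:Add1,r1:5,r2:4,r3:Add3,r4:9
cycle 6: CDB Mul1=36; stall // r0:Add1,r1:5,r2:4,r3:Add3,r4:9
cycle 7: CDB Add3=8; issue ADD r1<-Add3 // r0:Add1,r1:Add3,r2:4,r3:8,r4:9
cycle 8: CDB Add1=14; issue ADD r0<-Add1 // r0:Add1,r1:Add3,r2:4,r3:8,r4:9
cycle 9: CDB Add2=-4; issue ADD r4<-Add2 // r0:Add1,r1:Add3,r2:4,r3:8,r4:Add2
cycle 10: - // r0:Add1,r1:Add3,r2:4,r3:8,r4:Add2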